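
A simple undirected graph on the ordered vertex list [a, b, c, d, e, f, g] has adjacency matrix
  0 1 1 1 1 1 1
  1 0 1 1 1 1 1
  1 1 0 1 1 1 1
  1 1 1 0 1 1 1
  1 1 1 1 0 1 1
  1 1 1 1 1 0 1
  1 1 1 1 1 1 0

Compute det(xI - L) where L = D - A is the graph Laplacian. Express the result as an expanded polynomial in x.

Each diagonal entry of L is the vertex degree and each off-diagonal entry is -1 where an edge is present, 0 otherwise; in the order [a, b, c, d, e, f, g] the diagonal is [6, 6, 6, 6, 6, 6, 6]. The eigenvalues of L are [0, 7, 7, 7, 7, 7, 7]; the characteristic polynomial is the product of (x - lambda_i), which multiplies out to x^7 - 42x^6 + 735x^5 - 6860x^4 + 36015x^3 - 100842x^2 + 117649x. Since p(0) = det(-L) = 0, x divides p(x). The largest eigenvalue, 7, is at most the vertex count 7.

x^7 - 42x^6 + 735x^5 - 6860x^4 + 36015x^3 - 100842x^2 + 117649x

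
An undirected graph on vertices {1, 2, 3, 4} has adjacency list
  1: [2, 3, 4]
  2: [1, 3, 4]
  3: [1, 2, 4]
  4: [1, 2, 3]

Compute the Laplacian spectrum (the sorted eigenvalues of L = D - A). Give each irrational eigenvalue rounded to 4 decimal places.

[0, 4, 4, 4]

Reading degrees in the order [1, 2, 3, 4] gives [3, 3, 3, 3]; set D = diag(3, 3, 3, 3) and form L = D - A. L is symmetric positive semidefinite, so every eigenvalue is real and nonnegative. By the matrix-tree theorem the graph has (1/4) * product of the nonzero eigenvalues = 16 spanning trees. The eigenvalues sum to 12, which equals trace(L) = 2|E|.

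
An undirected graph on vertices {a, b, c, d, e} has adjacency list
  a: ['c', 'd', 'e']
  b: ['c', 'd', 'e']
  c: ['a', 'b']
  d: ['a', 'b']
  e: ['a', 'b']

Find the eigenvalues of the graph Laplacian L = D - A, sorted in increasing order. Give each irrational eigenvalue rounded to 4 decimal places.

With the vertex order [a, b, c, d, e], the degrees are [3, 3, 2, 2, 2], giving D = diag(3, 3, 2, 2, 2) and L = D - A. The multiplicity of 0 as a Laplacian eigenvalue equals the number of connected components. By the matrix-tree theorem the graph has (1/5) * product of the nonzero eigenvalues = 12 spanning trees. The largest eigenvalue, 5, is at most the vertex count 5.

[0, 2, 2, 3, 5]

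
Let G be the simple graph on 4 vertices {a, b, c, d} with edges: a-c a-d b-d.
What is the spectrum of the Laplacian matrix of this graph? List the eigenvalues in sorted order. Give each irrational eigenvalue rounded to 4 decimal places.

Each diagonal entry of L is the vertex degree and each off-diagonal entry is -1 where an edge is present, 0 otherwise; in the order [a, b, c, d] the diagonal is [2, 1, 1, 2]. Since every row of L sums to 0, the all-ones vector is in the kernel and 0 is an eigenvalue. By the matrix-tree theorem the graph has (1/4) * product of the nonzero eigenvalues = 1 spanning tree. The largest eigenvalue, 3.4142, is at most the vertex count 4.

[0, 0.5858, 2, 3.4142]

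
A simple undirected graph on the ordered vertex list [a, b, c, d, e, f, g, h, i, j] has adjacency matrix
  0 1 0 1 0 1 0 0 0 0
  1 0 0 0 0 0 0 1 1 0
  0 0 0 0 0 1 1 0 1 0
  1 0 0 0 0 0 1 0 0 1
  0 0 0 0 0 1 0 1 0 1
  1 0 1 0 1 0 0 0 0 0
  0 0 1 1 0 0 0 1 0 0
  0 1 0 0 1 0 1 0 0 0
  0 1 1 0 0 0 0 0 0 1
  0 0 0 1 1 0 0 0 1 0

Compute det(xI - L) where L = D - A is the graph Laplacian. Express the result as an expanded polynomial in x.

Reading degrees in the order [a, b, c, d, e, f, g, h, i, j] gives [3, 3, 3, 3, 3, 3, 3, 3, 3, 3]; set D = diag(3, 3, 3, 3, 3, 3, 3, 3, 3, 3) and form L = D - A. The eigenvalues of L are [0, 2, 2, 2, 2, 2, 5, 5, 5, 5]; the characteristic polynomial is the product of (x - lambda_i), which multiplies out to x^10 - 30x^9 + 390x^8 - 2880x^7 + 13305x^6 - 39882x^5 + 77640x^4 - 94800x^3 + 66000x^2 - 20000x. The coefficient of x^9 equals -trace(L) = -30, matching the sum of degrees.

x^10 - 30x^9 + 390x^8 - 2880x^7 + 13305x^6 - 39882x^5 + 77640x^4 - 94800x^3 + 66000x^2 - 20000x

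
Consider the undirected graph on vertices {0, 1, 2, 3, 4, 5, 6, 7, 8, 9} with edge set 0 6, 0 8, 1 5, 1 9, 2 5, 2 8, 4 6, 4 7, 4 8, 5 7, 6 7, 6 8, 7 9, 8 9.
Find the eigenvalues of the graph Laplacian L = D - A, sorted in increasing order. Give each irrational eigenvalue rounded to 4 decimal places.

With the vertex order [0, 1, 2, 3, 4, 5, 6, 7, 8, 9], the degrees are [2, 2, 2, 0, 3, 3, 4, 4, 5, 3], giving D = diag(2, 2, 2, 0, 3, 3, 4, 4, 5, 3) and L = D - A. The multiplicity of 0 as a Laplacian eigenvalue equals the number of connected components. The 2 zero eigenvalues correspond to the 2 connected components. There are 2 zeros in the spectrum, matching the 2 components.

[0, 0, 1.0117, 1.6538, 2.1357, 3, 3.5221, 4.7991, 5.3449, 6.5327]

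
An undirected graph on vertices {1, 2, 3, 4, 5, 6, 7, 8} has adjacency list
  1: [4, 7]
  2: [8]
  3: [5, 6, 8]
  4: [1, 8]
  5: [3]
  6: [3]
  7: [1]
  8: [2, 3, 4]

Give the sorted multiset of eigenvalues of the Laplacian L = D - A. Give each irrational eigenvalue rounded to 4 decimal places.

[0, 0.2243, 0.5858, 1, 1.4108, 2.7237, 3.4142, 4.6412]

With the vertex order [1, 2, 3, 4, 5, 6, 7, 8], the degrees are [2, 1, 3, 2, 1, 1, 1, 3], giving D = diag(2, 1, 3, 2, 1, 1, 1, 3) and L = D - A. Since every row of L sums to 0, the all-ones vector is in the kernel and 0 is an eigenvalue. The largest eigenvalue, 4.6412, is at most the vertex count 8.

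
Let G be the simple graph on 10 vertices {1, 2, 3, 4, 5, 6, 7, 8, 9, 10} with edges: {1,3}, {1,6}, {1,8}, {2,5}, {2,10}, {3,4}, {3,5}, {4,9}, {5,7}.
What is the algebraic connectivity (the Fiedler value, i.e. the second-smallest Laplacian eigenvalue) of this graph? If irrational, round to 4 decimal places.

Each diagonal entry of L is the vertex degree and each off-diagonal entry is -1 where an edge is present, 0 otherwise; in the order [1, 2, 3, 4, 5, 6, 7, 8, 9, 10] the diagonal is [3, 2, 3, 2, 3, 1, 1, 1, 1, 1]. The sorted Laplacian eigenvalues are [0, 0.2076, 0.3326, 0.6394, 1, 1.7049, 2.2883, 3.0761, 3.8552, 4.8958]; the algebraic connectivity is the second entry, 0.2076. There is one zero in the spectrum, matching the 1 component. By the matrix-tree theorem the graph has (1/10) * product of the nonzero eigenvalues = 1 spanning tree.

0.2076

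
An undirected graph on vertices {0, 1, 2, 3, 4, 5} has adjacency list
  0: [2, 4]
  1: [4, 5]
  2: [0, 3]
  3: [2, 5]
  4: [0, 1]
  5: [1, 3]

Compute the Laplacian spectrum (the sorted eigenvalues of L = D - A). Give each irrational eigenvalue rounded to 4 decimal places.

Reading degrees in the order [0, 1, 2, 3, 4, 5] gives [2, 2, 2, 2, 2, 2]; set D = diag(2, 2, 2, 2, 2, 2) and form L = D - A. Since every row of L sums to 0, the all-ones vector is in the kernel and 0 is an eigenvalue.

[0, 1, 1, 3, 3, 4]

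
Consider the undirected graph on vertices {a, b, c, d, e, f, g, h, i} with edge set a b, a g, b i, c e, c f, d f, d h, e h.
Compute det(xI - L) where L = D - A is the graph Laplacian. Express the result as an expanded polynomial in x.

x^9 - 16x^8 + 105x^7 - 364x^6 + 715x^5 - 790x^4 + 450x^3 - 100x^2

Each diagonal entry of L is the vertex degree and each off-diagonal entry is -1 where an edge is present, 0 otherwise; in the order [a, b, c, d, e, f, g, h, i] the diagonal is [2, 2, 2, 2, 2, 2, 1, 2, 1]. L has integer entries, so p(x) = det(xI - L) has integer coefficients. Expanding the determinant yields x^9 - 16x^8 + 105x^7 - 364x^6 + 715x^5 - 790x^4 + 450x^3 - 100x^2. The constant term is 0 because L is singular (the all-ones vector lies in its kernel). There are 2 zeros in the spectrum, matching the 2 components.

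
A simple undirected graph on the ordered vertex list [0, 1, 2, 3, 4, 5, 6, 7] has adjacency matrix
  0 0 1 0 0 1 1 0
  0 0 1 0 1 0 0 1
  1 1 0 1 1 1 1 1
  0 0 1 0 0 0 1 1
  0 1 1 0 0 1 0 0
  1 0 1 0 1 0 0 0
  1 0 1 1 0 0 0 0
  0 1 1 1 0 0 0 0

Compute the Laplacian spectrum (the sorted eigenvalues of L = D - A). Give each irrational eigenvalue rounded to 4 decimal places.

Each diagonal entry of L is the vertex degree and each off-diagonal entry is -1 where an edge is present, 0 otherwise; in the order [0, 1, 2, 3, 4, 5, 6, 7] the diagonal is [3, 3, 7, 3, 3, 3, 3, 3]. The multiplicity of 0 as a Laplacian eigenvalue equals the number of connected components.

[0, 1.7530, 1.7530, 3.4450, 3.4450, 4.8019, 4.8019, 8]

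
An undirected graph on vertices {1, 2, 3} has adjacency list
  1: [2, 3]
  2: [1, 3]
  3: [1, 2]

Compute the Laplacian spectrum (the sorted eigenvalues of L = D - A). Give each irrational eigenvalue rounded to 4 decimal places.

[0, 3, 3]

Each diagonal entry of L is the vertex degree and each off-diagonal entry is -1 where an edge is present, 0 otherwise; in the order [1, 2, 3] the diagonal is [2, 2, 2]. The multiplicity of 0 as a Laplacian eigenvalue equals the number of connected components. The largest eigenvalue, 3, is at most the vertex count 3. The eigenvalues sum to 6, which equals trace(L) = 2|E|.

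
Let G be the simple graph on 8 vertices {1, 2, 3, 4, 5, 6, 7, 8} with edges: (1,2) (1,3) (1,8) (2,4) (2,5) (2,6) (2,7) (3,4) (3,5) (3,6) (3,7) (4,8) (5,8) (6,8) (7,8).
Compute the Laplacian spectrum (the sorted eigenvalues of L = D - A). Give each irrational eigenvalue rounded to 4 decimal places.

Each diagonal entry of L is the vertex degree and each off-diagonal entry is -1 where an edge is present, 0 otherwise; in the order [1, 2, 3, 4, 5, 6, 7, 8] the diagonal is [3, 5, 5, 3, 3, 3, 3, 5]. Diagonalising L (or applying a numerical eigensolver to the 8x8 matrix) gives the spectrum above. By the matrix-tree theorem the graph has (1/8) * product of the nonzero eigenvalues = 2025 spanning trees.

[0, 3, 3, 3, 3, 5, 5, 8]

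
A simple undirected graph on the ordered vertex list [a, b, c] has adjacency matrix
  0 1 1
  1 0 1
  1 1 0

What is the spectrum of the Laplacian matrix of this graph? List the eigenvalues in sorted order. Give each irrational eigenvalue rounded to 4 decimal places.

[0, 3, 3]

With the vertex order [a, b, c], the degrees are [2, 2, 2], giving D = diag(2, 2, 2) and L = D - A. L is symmetric positive semidefinite, so every eigenvalue is real and nonnegative. By the matrix-tree theorem the graph has (1/3) * product of the nonzero eigenvalues = 3 spanning trees.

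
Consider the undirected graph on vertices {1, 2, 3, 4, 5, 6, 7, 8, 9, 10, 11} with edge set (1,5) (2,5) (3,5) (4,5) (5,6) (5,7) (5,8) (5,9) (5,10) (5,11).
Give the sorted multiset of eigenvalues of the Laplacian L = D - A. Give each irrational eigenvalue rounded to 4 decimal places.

[0, 1, 1, 1, 1, 1, 1, 1, 1, 1, 11]

Each diagonal entry of L is the vertex degree and each off-diagonal entry is -1 where an edge is present, 0 otherwise; in the order [1, 2, 3, 4, 5, 6, 7, 8, 9, 10, 11] the diagonal is [1, 1, 1, 1, 10, 1, 1, 1, 1, 1, 1]. Diagonalising L (or applying a numerical eigensolver to the 11x11 matrix) gives the spectrum above. The single zero eigenvalue shows the graph is connected. The eigenvalues sum to 20, which equals trace(L) = 2|E|.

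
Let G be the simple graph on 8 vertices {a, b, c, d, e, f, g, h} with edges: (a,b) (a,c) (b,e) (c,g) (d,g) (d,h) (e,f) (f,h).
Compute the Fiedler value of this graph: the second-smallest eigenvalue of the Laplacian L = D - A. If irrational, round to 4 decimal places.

Each diagonal entry of L is the vertex degree and each off-diagonal entry is -1 where an edge is present, 0 otherwise; in the order [a, b, c, d, e, f, g, h] the diagonal is [2, 2, 2, 2, 2, 2, 2, 2]. The sorted Laplacian eigenvalues are [0, 0.5858, 0.5858, 2, 2, 3.4142, 3.4142, 4]; the algebraic connectivity is the second entry, 0.5858. There is one zero in the spectrum, matching the 1 component.

0.5858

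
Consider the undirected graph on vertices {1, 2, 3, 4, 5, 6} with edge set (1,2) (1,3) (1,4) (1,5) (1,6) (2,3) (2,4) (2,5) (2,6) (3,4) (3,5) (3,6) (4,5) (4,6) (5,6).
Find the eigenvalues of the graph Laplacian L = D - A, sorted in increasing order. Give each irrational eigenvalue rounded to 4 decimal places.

[0, 6, 6, 6, 6, 6]

Each diagonal entry of L is the vertex degree and each off-diagonal entry is -1 where an edge is present, 0 otherwise; in the order [1, 2, 3, 4, 5, 6] the diagonal is [5, 5, 5, 5, 5, 5]. The multiplicity of 0 as a Laplacian eigenvalue equals the number of connected components. The single zero eigenvalue shows the graph is connected. By the matrix-tree theorem the graph has (1/6) * product of the nonzero eigenvalues = 1296 spanning trees.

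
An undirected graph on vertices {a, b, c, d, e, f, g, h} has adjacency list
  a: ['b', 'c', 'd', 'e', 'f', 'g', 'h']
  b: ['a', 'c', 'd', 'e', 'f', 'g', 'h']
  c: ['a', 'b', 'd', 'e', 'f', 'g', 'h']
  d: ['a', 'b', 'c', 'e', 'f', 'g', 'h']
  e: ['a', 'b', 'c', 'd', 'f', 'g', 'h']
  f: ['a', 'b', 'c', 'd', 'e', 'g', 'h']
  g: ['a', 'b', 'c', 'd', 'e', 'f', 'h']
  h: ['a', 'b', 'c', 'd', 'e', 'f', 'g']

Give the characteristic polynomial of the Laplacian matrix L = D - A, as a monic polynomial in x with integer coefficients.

Each diagonal entry of L is the vertex degree and each off-diagonal entry is -1 where an edge is present, 0 otherwise; in the order [a, b, c, d, e, f, g, h] the diagonal is [7, 7, 7, 7, 7, 7, 7, 7]. The eigenvalues of L are [0, 8, 8, 8, 8, 8, 8, 8]; the characteristic polynomial is the product of (x - lambda_i), which multiplies out to x^8 - 56x^7 + 1344x^6 - 17920x^5 + 143360x^4 - 688128x^3 + 1835008x^2 - 2097152x. The constant term is 0 because L is singular (the all-ones vector lies in its kernel). By the matrix-tree theorem the graph has (1/8) * product of the nonzero eigenvalues = 262144 spanning trees.

x^8 - 56x^7 + 1344x^6 - 17920x^5 + 143360x^4 - 688128x^3 + 1835008x^2 - 2097152x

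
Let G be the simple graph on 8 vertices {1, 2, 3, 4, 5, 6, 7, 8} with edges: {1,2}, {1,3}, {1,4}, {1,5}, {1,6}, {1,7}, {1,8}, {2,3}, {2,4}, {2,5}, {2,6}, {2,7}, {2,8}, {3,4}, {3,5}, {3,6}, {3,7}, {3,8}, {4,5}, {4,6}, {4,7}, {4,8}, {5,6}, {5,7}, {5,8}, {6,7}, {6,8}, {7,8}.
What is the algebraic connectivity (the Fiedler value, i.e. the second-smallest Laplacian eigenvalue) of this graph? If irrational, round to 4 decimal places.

8

Each diagonal entry of L is the vertex degree and each off-diagonal entry is -1 where an edge is present, 0 otherwise; in the order [1, 2, 3, 4, 5, 6, 7, 8] the diagonal is [7, 7, 7, 7, 7, 7, 7, 7]. The sorted Laplacian eigenvalues are [0, 8, 8, 8, 8, 8, 8, 8]; the algebraic connectivity is the second entry, 8. The eigenvalues sum to 56, which equals trace(L) = 2|E|.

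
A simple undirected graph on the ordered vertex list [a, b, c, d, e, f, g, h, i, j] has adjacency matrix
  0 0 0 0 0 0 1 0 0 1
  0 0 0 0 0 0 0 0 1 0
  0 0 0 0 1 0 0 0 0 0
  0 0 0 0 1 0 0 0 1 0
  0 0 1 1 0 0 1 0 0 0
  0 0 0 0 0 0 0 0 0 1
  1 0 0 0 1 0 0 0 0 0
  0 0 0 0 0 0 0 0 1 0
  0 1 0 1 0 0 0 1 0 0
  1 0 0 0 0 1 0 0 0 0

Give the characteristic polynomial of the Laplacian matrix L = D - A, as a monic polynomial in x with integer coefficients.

x^10 - 18x^9 + 134x^8 - 536x^7 + 1255x^6 - 1760x^5 + 1452x^4 - 660x^3 + 142x^2 - 10x

With the vertex order [a, b, c, d, e, f, g, h, i, j], the degrees are [2, 1, 1, 2, 3, 1, 2, 1, 3, 2], giving D = diag(2, 1, 1, 2, 3, 1, 2, 1, 3, 2) and L = D - A. L has integer entries, so p(x) = det(xI - L) has integer coefficients. Expanding the determinant yields x^10 - 18x^9 + 134x^8 - 536x^7 + 1255x^6 - 1760x^5 + 1452x^4 - 660x^3 + 142x^2 - 10x. Since p(0) = det(-L) = 0, x divides p(x). The eigenvalues sum to 18, which equals trace(L) = 2|E|.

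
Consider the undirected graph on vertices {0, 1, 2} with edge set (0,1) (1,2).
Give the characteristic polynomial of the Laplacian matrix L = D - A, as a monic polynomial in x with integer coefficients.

x^3 - 4x^2 + 3x

Each diagonal entry of L is the vertex degree and each off-diagonal entry is -1 where an edge is present, 0 otherwise; in the order [0, 1, 2] the diagonal is [1, 2, 1]. The eigenvalues of L are [0, 1, 3]; the characteristic polynomial is the product of (x - lambda_i), which multiplies out to x^3 - 4x^2 + 3x. Since p(0) = det(-L) = 0, x divides p(x).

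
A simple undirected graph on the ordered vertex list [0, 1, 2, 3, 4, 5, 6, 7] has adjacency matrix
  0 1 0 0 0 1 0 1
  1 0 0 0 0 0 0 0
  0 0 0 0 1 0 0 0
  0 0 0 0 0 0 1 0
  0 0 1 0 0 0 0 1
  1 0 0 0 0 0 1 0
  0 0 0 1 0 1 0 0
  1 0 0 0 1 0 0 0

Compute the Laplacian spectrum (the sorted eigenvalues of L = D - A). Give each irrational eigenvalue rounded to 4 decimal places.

[0, 0.1981, 0.4915, 1.3204, 1.5550, 2.8258, 3.2470, 4.3623]

With the vertex order [0, 1, 2, 3, 4, 5, 6, 7], the degrees are [3, 1, 1, 1, 2, 2, 2, 2], giving D = diag(3, 1, 1, 1, 2, 2, 2, 2) and L = D - A. Diagonalising L (or applying a numerical eigensolver to the 8x8 matrix) gives the spectrum above. The eigenvalues sum to 14, which equals trace(L) = 2|E|.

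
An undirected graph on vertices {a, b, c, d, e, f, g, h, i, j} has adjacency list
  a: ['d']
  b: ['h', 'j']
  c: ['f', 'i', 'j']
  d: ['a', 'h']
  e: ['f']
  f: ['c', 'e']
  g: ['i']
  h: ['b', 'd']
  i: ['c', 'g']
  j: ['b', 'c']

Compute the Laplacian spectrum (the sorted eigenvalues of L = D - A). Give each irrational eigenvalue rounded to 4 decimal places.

With the vertex order [a, b, c, d, e, f, g, h, i, j], the degrees are [1, 2, 3, 2, 1, 2, 1, 2, 2, 2], giving D = diag(1, 2, 3, 2, 1, 2, 1, 2, 2, 2) and L = D - A. The multiplicity of 0 as a Laplacian eigenvalue equals the number of connected components. The single zero eigenvalue shows the graph is connected.

[0, 0.1277, 0.3820, 0.6297, 1.3820, 2, 2.6180, 2.7968, 3.6180, 4.4458]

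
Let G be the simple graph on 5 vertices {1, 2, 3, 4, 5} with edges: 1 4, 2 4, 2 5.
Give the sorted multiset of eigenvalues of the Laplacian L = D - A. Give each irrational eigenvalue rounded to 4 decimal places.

Each diagonal entry of L is the vertex degree and each off-diagonal entry is -1 where an edge is present, 0 otherwise; in the order [1, 2, 3, 4, 5] the diagonal is [1, 2, 0, 2, 1]. The multiplicity of 0 as a Laplacian eigenvalue equals the number of connected components. The 2 zero eigenvalues correspond to the 2 connected components. There are 2 zeros in the spectrum, matching the 2 components.

[0, 0, 0.5858, 2, 3.4142]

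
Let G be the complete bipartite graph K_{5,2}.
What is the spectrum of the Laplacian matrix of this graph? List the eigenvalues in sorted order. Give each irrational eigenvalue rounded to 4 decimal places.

[0, 2, 2, 2, 2, 5, 7]

The graph has 7 vertices and degree multiset [5, 5, 2, 2, 2, 2, 2]; D is the diagonal matrix of degrees and L = D - A. The multiplicity of 0 as a Laplacian eigenvalue equals the number of connected components. There is one zero in the spectrum, matching the 1 component.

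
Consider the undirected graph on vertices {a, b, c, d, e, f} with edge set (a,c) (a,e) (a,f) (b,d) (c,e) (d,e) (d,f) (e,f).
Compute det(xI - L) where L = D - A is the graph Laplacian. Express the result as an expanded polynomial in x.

x^6 - 16x^5 + 96x^4 - 264x^3 + 320x^2 - 126x

Each diagonal entry of L is the vertex degree and each off-diagonal entry is -1 where an edge is present, 0 otherwise; in the order [a, b, c, d, e, f] the diagonal is [3, 1, 2, 3, 4, 3]. Computing det(xI - L) by cofactor expansion (or equivalently via sum-over-permutations) gives x^6 - 16x^5 + 96x^4 - 264x^3 + 320x^2 - 126x. The coefficient of x^5 equals -trace(L) = -16, matching the sum of degrees. There is one zero in the spectrum, matching the 1 component. The eigenvalues sum to 16, which equals trace(L) = 2|E|.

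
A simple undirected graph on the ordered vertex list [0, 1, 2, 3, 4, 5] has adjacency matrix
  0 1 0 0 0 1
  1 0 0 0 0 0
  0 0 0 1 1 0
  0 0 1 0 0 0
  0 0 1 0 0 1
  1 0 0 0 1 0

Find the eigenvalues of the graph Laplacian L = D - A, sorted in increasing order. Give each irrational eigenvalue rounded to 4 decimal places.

[0, 0.2679, 1, 2, 3, 3.7321]

With the vertex order [0, 1, 2, 3, 4, 5], the degrees are [2, 1, 2, 1, 2, 2], giving D = diag(2, 1, 2, 1, 2, 2) and L = D - A. Since every row of L sums to 0, the all-ones vector is in the kernel and 0 is an eigenvalue. The single zero eigenvalue shows the graph is connected. By the matrix-tree theorem the graph has (1/6) * product of the nonzero eigenvalues = 1 spanning tree.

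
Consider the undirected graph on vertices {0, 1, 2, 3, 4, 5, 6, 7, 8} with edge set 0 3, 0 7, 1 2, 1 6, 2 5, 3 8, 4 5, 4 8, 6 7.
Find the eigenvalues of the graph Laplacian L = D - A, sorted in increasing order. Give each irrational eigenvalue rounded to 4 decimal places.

[0, 0.4679, 0.4679, 1.6527, 1.6527, 3, 3, 3.8794, 3.8794]

With the vertex order [0, 1, 2, 3, 4, 5, 6, 7, 8], the degrees are [2, 2, 2, 2, 2, 2, 2, 2, 2], giving D = diag(2, 2, 2, 2, 2, 2, 2, 2, 2) and L = D - A. L is symmetric positive semidefinite, so every eigenvalue is real and nonnegative. The single zero eigenvalue shows the graph is connected.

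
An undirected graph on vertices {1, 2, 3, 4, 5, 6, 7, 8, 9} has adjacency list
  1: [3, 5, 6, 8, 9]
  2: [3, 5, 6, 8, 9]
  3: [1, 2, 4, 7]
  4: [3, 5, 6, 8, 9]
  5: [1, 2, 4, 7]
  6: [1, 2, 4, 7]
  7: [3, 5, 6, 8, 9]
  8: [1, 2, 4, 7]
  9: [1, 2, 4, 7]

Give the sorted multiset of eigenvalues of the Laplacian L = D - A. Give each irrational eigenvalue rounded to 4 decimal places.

[0, 4, 4, 4, 4, 5, 5, 5, 9]

With the vertex order [1, 2, 3, 4, 5, 6, 7, 8, 9], the degrees are [5, 5, 4, 5, 4, 4, 5, 4, 4], giving D = diag(5, 5, 4, 5, 4, 4, 5, 4, 4) and L = D - A. Diagonalising L (or applying a numerical eigensolver to the 9x9 matrix) gives the spectrum above. The single zero eigenvalue shows the graph is connected.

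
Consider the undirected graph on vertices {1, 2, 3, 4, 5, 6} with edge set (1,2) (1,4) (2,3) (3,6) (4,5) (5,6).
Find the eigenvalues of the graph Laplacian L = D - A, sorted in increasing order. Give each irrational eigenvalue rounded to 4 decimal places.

[0, 1, 1, 3, 3, 4]

Reading degrees in the order [1, 2, 3, 4, 5, 6] gives [2, 2, 2, 2, 2, 2]; set D = diag(2, 2, 2, 2, 2, 2) and form L = D - A. Diagonalising L (or applying a numerical eigensolver to the 6x6 matrix) gives the spectrum above. The single zero eigenvalue shows the graph is connected. There is one zero in the spectrum, matching the 1 component.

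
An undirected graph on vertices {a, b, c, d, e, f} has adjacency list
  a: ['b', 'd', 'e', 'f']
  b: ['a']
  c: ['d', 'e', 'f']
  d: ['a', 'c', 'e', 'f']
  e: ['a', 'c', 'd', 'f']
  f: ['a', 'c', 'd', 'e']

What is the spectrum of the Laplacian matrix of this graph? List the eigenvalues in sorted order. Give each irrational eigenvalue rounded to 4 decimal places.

With the vertex order [a, b, c, d, e, f], the degrees are [4, 1, 3, 4, 4, 4], giving D = diag(4, 1, 3, 4, 4, 4) and L = D - A. Since every row of L sums to 0, the all-ones vector is in the kernel and 0 is an eigenvalue. There is one zero in the spectrum, matching the 1 component. The largest eigenvalue, 5.5141, is at most the vertex count 6.

[0, 0.9139, 3.5720, 5, 5, 5.5141]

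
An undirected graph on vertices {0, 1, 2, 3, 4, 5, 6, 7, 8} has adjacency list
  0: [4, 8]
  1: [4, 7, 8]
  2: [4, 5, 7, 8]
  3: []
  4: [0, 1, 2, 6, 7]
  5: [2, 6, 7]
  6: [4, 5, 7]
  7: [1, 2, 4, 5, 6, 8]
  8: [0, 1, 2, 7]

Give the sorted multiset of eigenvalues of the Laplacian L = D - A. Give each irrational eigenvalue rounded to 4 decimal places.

Each diagonal entry of L is the vertex degree and each off-diagonal entry is -1 where an edge is present, 0 otherwise; in the order [0, 1, 2, 3, 4, 5, 6, 7, 8] the diagonal is [2, 3, 4, 0, 5, 3, 3, 6, 4]. L is symmetric positive semidefinite, so every eigenvalue is real and nonnegative. The 2 zero eigenvalues correspond to the 2 connected components. The eigenvalues sum to 30, which equals trace(L) = 2|E|. There are 2 zeros in the spectrum, matching the 2 components.

[0, 0, 1.5988, 2.4850, 3.2202, 4.2554, 4.6698, 6.5979, 7.1730]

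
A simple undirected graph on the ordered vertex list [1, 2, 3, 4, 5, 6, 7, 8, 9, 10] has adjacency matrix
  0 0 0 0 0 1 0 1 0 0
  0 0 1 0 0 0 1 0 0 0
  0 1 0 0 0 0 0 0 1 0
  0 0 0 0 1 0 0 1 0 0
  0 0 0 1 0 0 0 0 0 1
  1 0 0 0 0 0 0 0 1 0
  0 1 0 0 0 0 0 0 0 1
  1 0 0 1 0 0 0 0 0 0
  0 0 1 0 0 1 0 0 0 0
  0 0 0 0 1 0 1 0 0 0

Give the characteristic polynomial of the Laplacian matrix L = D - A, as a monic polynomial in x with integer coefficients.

Reading degrees in the order [1, 2, 3, 4, 5, 6, 7, 8, 9, 10] gives [2, 2, 2, 2, 2, 2, 2, 2, 2, 2]; set D = diag(2, 2, 2, 2, 2, 2, 2, 2, 2, 2) and form L = D - A. L has integer entries, so p(x) = det(xI - L) has integer coefficients. Expanding the determinant yields x^10 - 20x^9 + 170x^8 - 800x^7 + 2275x^6 - 4004x^5 + 4290x^4 - 2640x^3 + 825x^2 - 100x. The coefficient of x^9 equals -trace(L) = -20, matching the sum of degrees. There is one zero in the spectrum, matching the 1 component. The largest eigenvalue, 4, is at most the vertex count 10.

x^10 - 20x^9 + 170x^8 - 800x^7 + 2275x^6 - 4004x^5 + 4290x^4 - 2640x^3 + 825x^2 - 100x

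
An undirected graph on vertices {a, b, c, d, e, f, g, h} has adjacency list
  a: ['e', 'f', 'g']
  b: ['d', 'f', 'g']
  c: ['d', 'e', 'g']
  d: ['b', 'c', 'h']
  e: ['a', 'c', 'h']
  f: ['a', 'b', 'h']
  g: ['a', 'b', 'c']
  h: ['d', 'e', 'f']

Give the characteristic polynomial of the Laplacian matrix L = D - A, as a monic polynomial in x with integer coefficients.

x^8 - 24x^7 + 240x^6 - 1296x^5 + 4080x^4 - 7488x^3 + 7424x^2 - 3072x

Reading degrees in the order [a, b, c, d, e, f, g, h] gives [3, 3, 3, 3, 3, 3, 3, 3]; set D = diag(3, 3, 3, 3, 3, 3, 3, 3) and form L = D - A. Computing det(xI - L) by cofactor expansion (or equivalently via sum-over-permutations) gives x^8 - 24x^7 + 240x^6 - 1296x^5 + 4080x^4 - 7488x^3 + 7424x^2 - 3072x. The coefficient of x^7 equals -trace(L) = -24, matching the sum of degrees.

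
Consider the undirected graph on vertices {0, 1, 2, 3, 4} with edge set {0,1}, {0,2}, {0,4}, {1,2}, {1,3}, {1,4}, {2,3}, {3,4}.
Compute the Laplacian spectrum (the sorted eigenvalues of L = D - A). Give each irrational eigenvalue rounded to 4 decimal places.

[0, 3, 3, 5, 5]

Each diagonal entry of L is the vertex degree and each off-diagonal entry is -1 where an edge is present, 0 otherwise; in the order [0, 1, 2, 3, 4] the diagonal is [3, 4, 3, 3, 3]. Since every row of L sums to 0, the all-ones vector is in the kernel and 0 is an eigenvalue. The single zero eigenvalue shows the graph is connected. The largest eigenvalue, 5, is at most the vertex count 5. By the matrix-tree theorem the graph has (1/5) * product of the nonzero eigenvalues = 45 spanning trees.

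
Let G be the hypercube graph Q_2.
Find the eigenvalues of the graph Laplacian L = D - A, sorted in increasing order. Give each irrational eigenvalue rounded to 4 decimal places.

The graph has 4 vertices and degree multiset [2, 2, 2, 2]; D is the diagonal matrix of degrees and L = D - A. L is symmetric positive semidefinite, so every eigenvalue is real and nonnegative. The single zero eigenvalue shows the graph is connected. By the matrix-tree theorem the graph has (1/4) * product of the nonzero eigenvalues = 4 spanning trees.

[0, 2, 2, 4]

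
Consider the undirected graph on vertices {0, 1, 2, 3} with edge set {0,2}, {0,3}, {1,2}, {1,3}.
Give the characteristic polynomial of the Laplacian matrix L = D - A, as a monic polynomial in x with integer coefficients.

With the vertex order [0, 1, 2, 3], the degrees are [2, 2, 2, 2], giving D = diag(2, 2, 2, 2) and L = D - A. L has integer entries, so p(x) = det(xI - L) has integer coefficients. Expanding the determinant yields x^4 - 8x^3 + 20x^2 - 16x. Since p(0) = det(-L) = 0, x divides p(x).

x^4 - 8x^3 + 20x^2 - 16x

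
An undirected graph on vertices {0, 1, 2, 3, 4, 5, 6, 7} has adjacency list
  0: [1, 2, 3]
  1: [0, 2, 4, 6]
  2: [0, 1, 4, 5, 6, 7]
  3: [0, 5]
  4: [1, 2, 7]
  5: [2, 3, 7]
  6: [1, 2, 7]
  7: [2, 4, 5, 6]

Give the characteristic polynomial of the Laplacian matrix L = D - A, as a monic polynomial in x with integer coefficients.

With the vertex order [0, 1, 2, 3, 4, 5, 6, 7], the degrees are [3, 4, 6, 2, 3, 3, 3, 4], giving D = diag(3, 4, 6, 2, 3, 3, 3, 4) and L = D - A. Computing det(xI - L) by cofactor expansion (or equivalently via sum-over-permutations) gives x^8 - 28x^7 + 324x^6 - 2004x^5 + 7136x^4 - 14576x^3 + 15731x^2 - 6864x. The coefficient of x^7 equals -trace(L) = -28, matching the sum of degrees. By the matrix-tree theorem the graph has (1/8) * product of the nonzero eigenvalues = 858 spanning trees.

x^8 - 28x^7 + 324x^6 - 2004x^5 + 7136x^4 - 14576x^3 + 15731x^2 - 6864x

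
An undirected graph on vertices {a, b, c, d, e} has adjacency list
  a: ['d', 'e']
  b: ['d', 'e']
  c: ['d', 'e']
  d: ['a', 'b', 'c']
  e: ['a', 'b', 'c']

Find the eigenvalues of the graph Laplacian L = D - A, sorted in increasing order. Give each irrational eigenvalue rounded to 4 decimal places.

[0, 2, 2, 3, 5]

Reading degrees in the order [a, b, c, d, e] gives [2, 2, 2, 3, 3]; set D = diag(2, 2, 2, 3, 3) and form L = D - A. Diagonalising L (or applying a numerical eigensolver to the 5x5 matrix) gives the spectrum above. The single zero eigenvalue shows the graph is connected.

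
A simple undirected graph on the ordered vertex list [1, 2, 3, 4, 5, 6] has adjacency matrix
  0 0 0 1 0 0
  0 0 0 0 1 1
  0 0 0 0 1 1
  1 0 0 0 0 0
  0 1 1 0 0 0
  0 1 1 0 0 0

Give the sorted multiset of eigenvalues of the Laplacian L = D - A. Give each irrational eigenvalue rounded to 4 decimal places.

With the vertex order [1, 2, 3, 4, 5, 6], the degrees are [1, 2, 2, 1, 2, 2], giving D = diag(1, 2, 2, 1, 2, 2) and L = D - A. L is symmetric positive semidefinite, so every eigenvalue is real and nonnegative. The 2 zero eigenvalues correspond to the 2 connected components. The eigenvalues sum to 10, which equals trace(L) = 2|E|.

[0, 0, 2, 2, 2, 4]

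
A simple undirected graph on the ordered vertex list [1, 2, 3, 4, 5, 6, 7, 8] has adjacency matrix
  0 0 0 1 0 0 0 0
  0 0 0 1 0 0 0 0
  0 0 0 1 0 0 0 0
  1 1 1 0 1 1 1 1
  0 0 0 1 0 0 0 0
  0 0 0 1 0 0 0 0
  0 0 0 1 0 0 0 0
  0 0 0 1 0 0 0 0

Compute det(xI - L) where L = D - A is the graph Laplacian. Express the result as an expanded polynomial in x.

x^8 - 14x^7 + 63x^6 - 140x^5 + 175x^4 - 126x^3 + 49x^2 - 8x

Reading degrees in the order [1, 2, 3, 4, 5, 6, 7, 8] gives [1, 1, 1, 7, 1, 1, 1, 1]; set D = diag(1, 1, 1, 7, 1, 1, 1, 1) and form L = D - A. L has integer entries, so p(x) = det(xI - L) has integer coefficients. Expanding the determinant yields x^8 - 14x^7 + 63x^6 - 140x^5 + 175x^4 - 126x^3 + 49x^2 - 8x. Since p(0) = det(-L) = 0, x divides p(x). The eigenvalues sum to 14, which equals trace(L) = 2|E|.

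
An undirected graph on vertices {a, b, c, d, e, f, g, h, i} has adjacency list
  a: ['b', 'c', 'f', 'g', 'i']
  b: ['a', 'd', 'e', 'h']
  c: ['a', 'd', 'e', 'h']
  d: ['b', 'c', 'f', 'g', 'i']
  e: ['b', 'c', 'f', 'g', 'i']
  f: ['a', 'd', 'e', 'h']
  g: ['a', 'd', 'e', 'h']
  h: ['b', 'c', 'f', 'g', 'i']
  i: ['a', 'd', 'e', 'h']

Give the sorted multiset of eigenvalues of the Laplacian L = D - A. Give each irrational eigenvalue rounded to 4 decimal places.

With the vertex order [a, b, c, d, e, f, g, h, i], the degrees are [5, 4, 4, 5, 5, 4, 4, 5, 4], giving D = diag(5, 4, 4, 5, 5, 4, 4, 5, 4) and L = D - A. The multiplicity of 0 as a Laplacian eigenvalue equals the number of connected components. The largest eigenvalue, 9, is at most the vertex count 9. The eigenvalues sum to 40, which equals trace(L) = 2|E|.

[0, 4, 4, 4, 4, 5, 5, 5, 9]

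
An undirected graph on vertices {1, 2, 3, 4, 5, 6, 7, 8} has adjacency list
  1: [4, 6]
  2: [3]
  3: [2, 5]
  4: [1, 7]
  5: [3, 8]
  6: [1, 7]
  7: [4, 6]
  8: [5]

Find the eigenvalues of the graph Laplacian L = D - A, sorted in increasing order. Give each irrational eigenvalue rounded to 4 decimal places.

[0, 0, 0.5858, 2, 2, 2, 3.4142, 4]

Reading degrees in the order [1, 2, 3, 4, 5, 6, 7, 8] gives [2, 1, 2, 2, 2, 2, 2, 1]; set D = diag(2, 1, 2, 2, 2, 2, 2, 1) and form L = D - A. L is symmetric positive semidefinite, so every eigenvalue is real and nonnegative. The 2 zero eigenvalues correspond to the 2 connected components. The largest eigenvalue, 4, is at most the vertex count 8.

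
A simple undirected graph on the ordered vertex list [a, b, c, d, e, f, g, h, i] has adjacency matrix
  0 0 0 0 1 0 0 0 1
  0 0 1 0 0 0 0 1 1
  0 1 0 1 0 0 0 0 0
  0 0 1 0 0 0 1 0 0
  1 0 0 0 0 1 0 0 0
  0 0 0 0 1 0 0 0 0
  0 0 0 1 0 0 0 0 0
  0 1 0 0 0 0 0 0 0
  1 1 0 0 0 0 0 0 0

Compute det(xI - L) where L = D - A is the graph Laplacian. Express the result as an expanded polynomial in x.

Each diagonal entry of L is the vertex degree and each off-diagonal entry is -1 where an edge is present, 0 otherwise; in the order [a, b, c, d, e, f, g, h, i] the diagonal is [2, 3, 2, 2, 2, 1, 1, 1, 2]. L has integer entries, so p(x) = det(xI - L) has integer coefficients. Expanding the determinant yields x^9 - 16x^8 + 104x^7 - 354x^6 + 678x^5 - 730x^4 + 416x^3 - 108x^2 + 9x. The coefficient of x^8 equals -trace(L) = -16, matching the sum of degrees. The eigenvalues sum to 16, which equals trace(L) = 2|E|.

x^9 - 16x^8 + 104x^7 - 354x^6 + 678x^5 - 730x^4 + 416x^3 - 108x^2 + 9x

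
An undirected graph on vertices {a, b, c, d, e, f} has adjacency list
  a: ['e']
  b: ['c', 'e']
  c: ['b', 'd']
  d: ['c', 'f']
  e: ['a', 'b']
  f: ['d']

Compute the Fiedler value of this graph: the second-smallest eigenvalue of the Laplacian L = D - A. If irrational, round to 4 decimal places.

0.2679

Reading degrees in the order [a, b, c, d, e, f] gives [1, 2, 2, 2, 2, 1]; set D = diag(1, 2, 2, 2, 2, 1) and form L = D - A. The smallest Laplacian eigenvalue is always 0. The next one, lambda_2 = 0.2679, measures how hard the graph is to disconnect: larger values mean better connectivity. There is one zero in the spectrum, matching the 1 component.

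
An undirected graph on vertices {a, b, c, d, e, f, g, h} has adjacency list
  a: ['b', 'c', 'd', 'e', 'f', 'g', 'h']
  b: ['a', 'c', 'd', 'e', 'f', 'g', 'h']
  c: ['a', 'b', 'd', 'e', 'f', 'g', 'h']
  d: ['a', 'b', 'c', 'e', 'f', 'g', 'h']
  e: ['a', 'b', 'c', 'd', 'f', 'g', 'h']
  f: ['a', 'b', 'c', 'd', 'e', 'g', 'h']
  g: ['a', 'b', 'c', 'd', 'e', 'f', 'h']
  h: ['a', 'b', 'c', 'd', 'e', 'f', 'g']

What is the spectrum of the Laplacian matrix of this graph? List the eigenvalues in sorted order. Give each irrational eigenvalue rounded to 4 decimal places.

With the vertex order [a, b, c, d, e, f, g, h], the degrees are [7, 7, 7, 7, 7, 7, 7, 7], giving D = diag(7, 7, 7, 7, 7, 7, 7, 7) and L = D - A. Since every row of L sums to 0, the all-ones vector is in the kernel and 0 is an eigenvalue. The eigenvalues sum to 56, which equals trace(L) = 2|E|. The largest eigenvalue, 8, is at most the vertex count 8.

[0, 8, 8, 8, 8, 8, 8, 8]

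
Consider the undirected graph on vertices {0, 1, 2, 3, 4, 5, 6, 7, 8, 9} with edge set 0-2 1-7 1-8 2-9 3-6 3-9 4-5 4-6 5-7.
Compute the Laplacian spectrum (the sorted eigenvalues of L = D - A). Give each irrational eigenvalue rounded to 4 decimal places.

With the vertex order [0, 1, 2, 3, 4, 5, 6, 7, 8, 9], the degrees are [1, 2, 2, 2, 2, 2, 2, 2, 1, 2], giving D = diag(1, 2, 2, 2, 2, 2, 2, 2, 1, 2) and L = D - A. Since every row of L sums to 0, the all-ones vector is in the kernel and 0 is an eigenvalue. The single zero eigenvalue shows the graph is connected. By the matrix-tree theorem the graph has (1/10) * product of the nonzero eigenvalues = 1 spanning tree. The largest eigenvalue, 3.9021, is at most the vertex count 10.

[0, 0.0979, 0.3820, 0.8244, 1.3820, 2, 2.6180, 3.1756, 3.6180, 3.9021]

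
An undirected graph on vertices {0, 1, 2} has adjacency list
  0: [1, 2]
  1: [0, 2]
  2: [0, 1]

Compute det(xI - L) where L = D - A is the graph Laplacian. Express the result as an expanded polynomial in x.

Each diagonal entry of L is the vertex degree and each off-diagonal entry is -1 where an edge is present, 0 otherwise; in the order [0, 1, 2] the diagonal is [2, 2, 2]. L has integer entries, so p(x) = det(xI - L) has integer coefficients. Expanding the determinant yields x^3 - 6x^2 + 9x. The constant term is 0 because L is singular (the all-ones vector lies in its kernel). The eigenvalues sum to 6, which equals trace(L) = 2|E|. By the matrix-tree theorem the graph has (1/3) * product of the nonzero eigenvalues = 3 spanning trees.

x^3 - 6x^2 + 9x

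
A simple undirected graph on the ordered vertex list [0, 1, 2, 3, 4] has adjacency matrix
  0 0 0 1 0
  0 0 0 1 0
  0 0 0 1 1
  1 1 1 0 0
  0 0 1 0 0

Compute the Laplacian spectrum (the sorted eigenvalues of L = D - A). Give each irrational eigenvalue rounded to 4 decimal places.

[0, 0.5188, 1, 2.3111, 4.1701]

Reading degrees in the order [0, 1, 2, 3, 4] gives [1, 1, 2, 3, 1]; set D = diag(1, 1, 2, 3, 1) and form L = D - A. The multiplicity of 0 as a Laplacian eigenvalue equals the number of connected components. The single zero eigenvalue shows the graph is connected. There is one zero in the spectrum, matching the 1 component.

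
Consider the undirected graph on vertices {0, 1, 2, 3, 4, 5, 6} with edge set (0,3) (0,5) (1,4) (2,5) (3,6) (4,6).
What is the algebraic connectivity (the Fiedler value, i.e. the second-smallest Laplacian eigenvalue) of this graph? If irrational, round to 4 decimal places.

0.1981

With the vertex order [0, 1, 2, 3, 4, 5, 6], the degrees are [2, 1, 1, 2, 2, 2, 2], giving D = diag(2, 1, 1, 2, 2, 2, 2) and L = D - A. The sorted Laplacian eigenvalues are [0, 0.1981, 0.7530, 1.5550, 2.4450, 3.2470, 3.8019]; the algebraic connectivity is the second entry, 0.1981.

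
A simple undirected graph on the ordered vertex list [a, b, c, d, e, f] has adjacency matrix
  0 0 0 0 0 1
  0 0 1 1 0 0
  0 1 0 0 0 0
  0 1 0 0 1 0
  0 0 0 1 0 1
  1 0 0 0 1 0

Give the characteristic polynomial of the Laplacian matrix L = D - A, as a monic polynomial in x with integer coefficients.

x^6 - 10x^5 + 36x^4 - 56x^3 + 35x^2 - 6x

Reading degrees in the order [a, b, c, d, e, f] gives [1, 2, 1, 2, 2, 2]; set D = diag(1, 2, 1, 2, 2, 2) and form L = D - A. L has integer entries, so p(x) = det(xI - L) has integer coefficients. Expanding the determinant yields x^6 - 10x^5 + 36x^4 - 56x^3 + 35x^2 - 6x. The constant term is 0 because L is singular (the all-ones vector lies in its kernel). The largest eigenvalue, 3.7321, is at most the vertex count 6.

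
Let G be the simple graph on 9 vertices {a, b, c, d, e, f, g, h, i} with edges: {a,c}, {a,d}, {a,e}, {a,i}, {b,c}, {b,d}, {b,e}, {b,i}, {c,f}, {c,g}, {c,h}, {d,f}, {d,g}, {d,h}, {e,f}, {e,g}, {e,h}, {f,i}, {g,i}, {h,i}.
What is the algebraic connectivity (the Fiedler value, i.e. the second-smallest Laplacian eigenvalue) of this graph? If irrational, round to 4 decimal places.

Each diagonal entry of L is the vertex degree and each off-diagonal entry is -1 where an edge is present, 0 otherwise; in the order [a, b, c, d, e, f, g, h, i] the diagonal is [4, 4, 5, 5, 5, 4, 4, 4, 5]. The sorted Laplacian eigenvalues are [0, 4, 4, 4, 4, 5, 5, 5, 9]; the algebraic connectivity is the second entry, 4. There is one zero in the spectrum, matching the 1 component. By the matrix-tree theorem the graph has (1/9) * product of the nonzero eigenvalues = 32000 spanning trees.

4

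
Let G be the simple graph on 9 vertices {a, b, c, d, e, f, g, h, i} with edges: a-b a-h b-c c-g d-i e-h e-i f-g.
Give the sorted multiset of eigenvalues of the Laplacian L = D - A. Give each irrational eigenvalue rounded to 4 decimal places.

Reading degrees in the order [a, b, c, d, e, f, g, h, i] gives [2, 2, 2, 1, 2, 1, 2, 2, 2]; set D = diag(2, 2, 2, 1, 2, 1, 2, 2, 2) and form L = D - A. L is symmetric positive semidefinite, so every eigenvalue is real and nonnegative. The single zero eigenvalue shows the graph is connected. The eigenvalues sum to 16, which equals trace(L) = 2|E|. By the matrix-tree theorem the graph has (1/9) * product of the nonzero eigenvalues = 1 spanning tree.

[0, 0.1206, 0.4679, 1, 1.6527, 2.3473, 3, 3.5321, 3.8794]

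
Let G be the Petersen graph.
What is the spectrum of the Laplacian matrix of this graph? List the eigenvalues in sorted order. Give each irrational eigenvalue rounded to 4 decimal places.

[0, 2, 2, 2, 2, 2, 5, 5, 5, 5]

The graph has 10 vertices and degree multiset [3, 3, 3, 3, 3, 3, 3, 3, 3, 3]; D is the diagonal matrix of degrees and L = D - A. L is symmetric positive semidefinite, so every eigenvalue is real and nonnegative. The single zero eigenvalue shows the graph is connected. There is one zero in the spectrum, matching the 1 component.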